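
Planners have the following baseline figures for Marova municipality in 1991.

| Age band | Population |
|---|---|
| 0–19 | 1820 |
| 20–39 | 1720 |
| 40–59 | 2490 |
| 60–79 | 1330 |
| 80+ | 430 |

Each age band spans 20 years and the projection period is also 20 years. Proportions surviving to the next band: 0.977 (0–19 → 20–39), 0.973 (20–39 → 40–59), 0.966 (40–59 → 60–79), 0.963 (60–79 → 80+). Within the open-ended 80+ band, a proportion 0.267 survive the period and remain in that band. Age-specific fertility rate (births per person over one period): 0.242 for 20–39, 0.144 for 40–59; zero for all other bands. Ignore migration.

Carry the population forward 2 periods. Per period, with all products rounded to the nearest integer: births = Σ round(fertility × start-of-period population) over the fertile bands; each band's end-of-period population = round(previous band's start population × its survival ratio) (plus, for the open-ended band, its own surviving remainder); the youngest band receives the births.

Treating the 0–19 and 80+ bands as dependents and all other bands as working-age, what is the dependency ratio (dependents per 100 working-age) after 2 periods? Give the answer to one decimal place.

(Bands numbered youngest = 1 to oldest = 5.)
Period 1.
Births: 1720 * 0.242 = 416, 2490 * 0.144 = 359 ⇒ total 775
Band 2: 1820 * 0.977 = 1778
Band 3: 1720 * 0.973 = 1674
Band 4: 2490 * 0.966 = 2405
Band 5: 1330 * 0.963 + 430 * 0.267 = 1281 + 115 = 1396
Population now: 0–19=775, 20–39=1778, 40–59=1674, 60–79=2405, 80+=1396
Period 2.
Births: 1778 * 0.242 = 430, 1674 * 0.144 = 241 ⇒ total 671
Band 2: 775 * 0.977 = 757
Band 3: 1778 * 0.973 = 1730
Band 4: 1674 * 0.966 = 1617
Band 5: 2405 * 0.963 + 1396 * 0.267 = 2316 + 373 = 2689
Population now: 0–19=671, 20–39=757, 40–59=1730, 60–79=1617, 80+=2689
Dependents (band 0–19 + band 80+) = 671 + 2689 = 3360; working-age = 4104; ratio = 3360/4104 × 100 = 81.9

81.9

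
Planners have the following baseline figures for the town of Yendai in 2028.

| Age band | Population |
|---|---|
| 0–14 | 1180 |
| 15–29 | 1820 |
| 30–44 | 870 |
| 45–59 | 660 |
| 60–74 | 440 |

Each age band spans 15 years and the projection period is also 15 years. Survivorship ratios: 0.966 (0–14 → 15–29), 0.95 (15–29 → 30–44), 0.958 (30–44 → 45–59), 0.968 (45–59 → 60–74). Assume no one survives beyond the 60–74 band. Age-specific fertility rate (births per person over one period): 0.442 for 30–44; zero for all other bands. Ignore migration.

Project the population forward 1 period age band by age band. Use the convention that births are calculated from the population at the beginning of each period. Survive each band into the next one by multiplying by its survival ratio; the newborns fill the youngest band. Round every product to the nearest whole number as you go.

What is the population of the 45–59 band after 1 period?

(Groups numbered youngest = 1 to oldest = 5.)
Period 1.
Births: 870 × 0.442 = 385
Group 2: 1180 × 0.966 = 1140
Group 3: 1820 × 0.95 = 1729
Group 4: 870 × 0.958 = 833
Group 5: 660 × 0.968 = 639
Giving 385 / 1140 / 1729 / 833 / 639.

833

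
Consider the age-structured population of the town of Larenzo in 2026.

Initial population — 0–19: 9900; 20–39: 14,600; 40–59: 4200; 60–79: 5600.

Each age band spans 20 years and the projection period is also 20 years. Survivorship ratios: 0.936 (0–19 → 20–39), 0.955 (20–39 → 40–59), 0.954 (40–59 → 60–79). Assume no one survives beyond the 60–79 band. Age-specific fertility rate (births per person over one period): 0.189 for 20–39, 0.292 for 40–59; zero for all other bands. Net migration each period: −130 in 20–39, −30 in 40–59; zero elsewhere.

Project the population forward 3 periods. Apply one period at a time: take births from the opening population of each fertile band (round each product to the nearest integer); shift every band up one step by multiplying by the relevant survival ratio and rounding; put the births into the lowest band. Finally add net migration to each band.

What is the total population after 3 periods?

20211

[period 1]
Births: 14600 × 0.189 = 2759  |  4200 × 0.292 = 1226 — total 3985
20–39: 9900 × 0.936 = 9266
40–59: 14600 × 0.955 = 13943
60–79: 4200 × 0.954 = 4007
Net migration: 20–39 − 130 → 9136; 40–59 − 30 → 13913
→ [3985, 9136, 13913, 4007]
[period 2]
Births: 9136 × 0.189 = 1727  |  13913 × 0.292 = 4063 — total 5790
20–39: 3985 × 0.936 = 3730
40–59: 9136 × 0.955 = 8725
60–79: 13913 × 0.954 = 13273
Net migration: 20–39 − 130 → 3600; 40–59 − 30 → 8695
→ [5790, 3600, 8695, 13273]
[period 3]
Births: 3600 × 0.189 = 680  |  8695 × 0.292 = 2539 — total 3219
20–39: 5790 × 0.936 = 5419
40–59: 3600 × 0.955 = 3438
60–79: 8695 × 0.954 = 8295
Net migration: 20–39 − 130 → 5289; 40–59 − 30 → 3408
→ [3219, 5289, 3408, 8295]
Total after period 3: 3219 + 5289 + 3408 + 8295 = 20211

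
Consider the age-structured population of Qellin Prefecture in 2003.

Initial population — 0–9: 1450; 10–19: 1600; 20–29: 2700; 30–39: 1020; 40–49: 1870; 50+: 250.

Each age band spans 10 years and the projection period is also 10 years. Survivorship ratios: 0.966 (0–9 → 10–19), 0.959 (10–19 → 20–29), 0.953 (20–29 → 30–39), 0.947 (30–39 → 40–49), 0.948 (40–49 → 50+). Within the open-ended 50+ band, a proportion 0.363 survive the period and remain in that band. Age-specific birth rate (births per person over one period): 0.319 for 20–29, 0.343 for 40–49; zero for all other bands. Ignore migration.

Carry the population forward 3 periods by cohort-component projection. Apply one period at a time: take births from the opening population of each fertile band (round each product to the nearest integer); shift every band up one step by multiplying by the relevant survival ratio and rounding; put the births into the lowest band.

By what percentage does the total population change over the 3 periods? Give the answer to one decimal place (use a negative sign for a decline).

Period 1.
Births: 2700 * 0.319 = 861, 1870 * 0.343 = 641 ⇒ total 1502
10–19: 1450 * 0.966 = 1401
20–29: 1600 * 0.959 = 1534
30–39: 2700 * 0.953 = 2573
40–49: 1020 * 0.947 = 966
50+: 1870 * 0.948 + 250 * 0.363 = 1773 + 91 = 1864
→ [1502, 1401, 1534, 2573, 966, 1864]
Period 2.
Births: 1534 * 0.319 = 489, 966 * 0.343 = 331 ⇒ total 820
10–19: 1502 * 0.966 = 1451
20–29: 1401 * 0.959 = 1344
30–39: 1534 * 0.953 = 1462
40–49: 2573 * 0.947 = 2437
50+: 966 * 0.948 + 1864 * 0.363 = 916 + 677 = 1593
→ [820, 1451, 1344, 1462, 2437, 1593]
Period 3.
Births: 1344 * 0.319 = 429, 2437 * 0.343 = 836 ⇒ total 1265
10–19: 820 * 0.966 = 792
20–29: 1451 * 0.959 = 1392
30–39: 1344 * 0.953 = 1281
40–49: 1462 * 0.947 = 1385
50+: 2437 * 0.948 + 1593 * 0.363 = 2310 + 578 = 2888
→ [1265, 792, 1392, 1281, 1385, 2888]
Total: 8890 → 9003; change = 113; percentage change = 1.3%

1.3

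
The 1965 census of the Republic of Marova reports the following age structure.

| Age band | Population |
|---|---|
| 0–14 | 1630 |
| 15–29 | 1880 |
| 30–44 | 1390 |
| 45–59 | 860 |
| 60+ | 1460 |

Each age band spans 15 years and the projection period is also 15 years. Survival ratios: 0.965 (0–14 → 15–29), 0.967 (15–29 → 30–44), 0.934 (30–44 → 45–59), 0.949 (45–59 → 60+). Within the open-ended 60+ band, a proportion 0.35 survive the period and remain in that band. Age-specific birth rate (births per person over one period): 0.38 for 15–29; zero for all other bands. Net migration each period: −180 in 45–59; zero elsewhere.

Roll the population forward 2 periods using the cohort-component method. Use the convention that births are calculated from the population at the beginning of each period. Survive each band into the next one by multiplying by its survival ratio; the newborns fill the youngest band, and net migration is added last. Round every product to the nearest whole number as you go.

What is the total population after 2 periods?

5851

[period 1]
Births: 1880 × 0.38 = 714
15–29: 1630 × 0.965 = 1573
30–44: 1880 × 0.967 = 1818
45–59: 1390 × 0.934 = 1298
60+: 860 × 0.949 + 1460 × 0.35 = 816 + 511 = 1327
Net migration: 45–59 − 180 → 1118
Giving 714 / 1573 / 1818 / 1118 / 1327.
[period 2]
Births: 1573 × 0.38 = 598
15–29: 714 × 0.965 = 689
30–44: 1573 × 0.967 = 1521
45–59: 1818 × 0.934 = 1698
60+: 1118 × 0.949 + 1327 × 0.35 = 1061 + 464 = 1525
Net migration: 45–59 − 180 → 1518
Giving 598 / 689 / 1521 / 1518 / 1525.
Total after period 2: 598 + 689 + 1521 + 1518 + 1525 = 5851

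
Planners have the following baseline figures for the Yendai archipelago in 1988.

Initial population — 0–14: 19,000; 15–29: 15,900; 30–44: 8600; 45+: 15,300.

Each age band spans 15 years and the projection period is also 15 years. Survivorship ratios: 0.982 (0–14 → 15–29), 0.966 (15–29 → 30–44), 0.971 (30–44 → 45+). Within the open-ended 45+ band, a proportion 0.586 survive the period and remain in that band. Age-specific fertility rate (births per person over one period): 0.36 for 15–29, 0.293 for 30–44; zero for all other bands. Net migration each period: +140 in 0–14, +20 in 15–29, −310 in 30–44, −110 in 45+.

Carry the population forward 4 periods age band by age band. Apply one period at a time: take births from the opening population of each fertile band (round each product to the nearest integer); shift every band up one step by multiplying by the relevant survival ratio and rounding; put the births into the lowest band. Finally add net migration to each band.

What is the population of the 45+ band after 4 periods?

25798

Period 1:
Births: 15900 × 0.36 = 5724  |  8600 × 0.293 = 2520 — total 8244
15–29: 19000 × 0.982 = 18658
30–44: 15900 × 0.966 = 15359
45+: 8600 × 0.971 + 15300 × 0.586 = 8351 + 8966 = 17317
Net migration: 0–14 + 140 → 8384; 15–29 + 20 → 18678; 30–44 − 310 → 15049; 45+ − 110 → 17207
Population now: 0–14=8384, 15–29=18678, 30–44=15049, 45+=17207
Period 2:
Births: 18678 × 0.36 = 6724  |  15049 × 0.293 = 4409 — total 11133
15–29: 8384 × 0.982 = 8233
30–44: 18678 × 0.966 = 18043
45+: 15049 × 0.971 + 17207 × 0.586 = 14613 + 10083 = 24696
Net migration: 0–14 + 140 → 11273; 15–29 + 20 → 8253; 30–44 − 310 → 17733; 45+ − 110 → 24586
Population now: 0–14=11273, 15–29=8253, 30–44=17733, 45+=24586
Period 3:
Births: 8253 × 0.36 = 2971  |  17733 × 0.293 = 5196 — total 8167
15–29: 11273 × 0.982 = 11070
30–44: 8253 × 0.966 = 7972
45+: 17733 × 0.971 + 24586 × 0.586 = 17219 + 14407 = 31626
Net migration: 0–14 + 140 → 8307; 15–29 + 20 → 11090; 30–44 − 310 → 7662; 45+ − 110 → 31516
Population now: 0–14=8307, 15–29=11090, 30–44=7662, 45+=31516
Period 4:
Births: 11090 × 0.36 = 3992  |  7662 × 0.293 = 2245 — total 6237
15–29: 8307 × 0.982 = 8157
30–44: 11090 × 0.966 = 10713
45+: 7662 × 0.971 + 31516 × 0.586 = 7440 + 18468 = 25908
Net migration: 0–14 + 140 → 6377; 15–29 + 20 → 8177; 30–44 − 310 → 10403; 45+ − 110 → 25798
Population now: 0–14=6377, 15–29=8177, 30–44=10403, 45+=25798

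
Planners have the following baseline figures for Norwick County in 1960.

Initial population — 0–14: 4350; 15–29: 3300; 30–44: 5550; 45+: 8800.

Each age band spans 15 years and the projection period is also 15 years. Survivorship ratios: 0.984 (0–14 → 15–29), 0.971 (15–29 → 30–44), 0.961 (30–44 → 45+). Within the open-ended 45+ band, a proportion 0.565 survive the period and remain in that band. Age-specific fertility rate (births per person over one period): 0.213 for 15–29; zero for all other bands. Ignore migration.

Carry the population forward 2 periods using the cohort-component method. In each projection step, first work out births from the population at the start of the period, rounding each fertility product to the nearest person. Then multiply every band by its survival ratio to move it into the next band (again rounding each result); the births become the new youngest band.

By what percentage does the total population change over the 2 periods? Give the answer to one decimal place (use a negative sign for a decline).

-33.4

(Bands numbered youngest = 1 to oldest = 4.)
Period 1:
Births: 3300 × 0.213 = 703
Band 2: 4350 × 0.984 = 4280
Band 3: 3300 × 0.971 = 3204
Band 4: 5550 × 0.961 + 8800 × 0.565 = 5334 + 4972 = 10306
→ [703, 4280, 3204, 10306]
Period 2:
Births: 4280 × 0.213 = 912
Band 2: 703 × 0.984 = 692
Band 3: 4280 × 0.971 = 4156
Band 4: 3204 × 0.961 + 10306 × 0.565 = 3079 + 5823 = 8902
→ [912, 692, 4156, 8902]
Total: 22000 → 14662; change = -7338; percentage change = -33.4%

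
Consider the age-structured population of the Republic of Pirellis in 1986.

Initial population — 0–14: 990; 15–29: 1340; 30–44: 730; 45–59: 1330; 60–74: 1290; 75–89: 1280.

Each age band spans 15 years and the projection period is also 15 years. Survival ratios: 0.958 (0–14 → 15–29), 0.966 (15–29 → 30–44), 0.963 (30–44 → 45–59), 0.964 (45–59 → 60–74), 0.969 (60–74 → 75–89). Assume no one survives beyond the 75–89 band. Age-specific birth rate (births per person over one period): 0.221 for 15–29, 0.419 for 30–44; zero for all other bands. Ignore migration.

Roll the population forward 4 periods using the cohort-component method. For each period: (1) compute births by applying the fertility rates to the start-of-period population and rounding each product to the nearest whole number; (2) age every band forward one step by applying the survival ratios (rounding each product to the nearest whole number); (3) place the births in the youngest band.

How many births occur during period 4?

Call the groups 1 to 6, youngest first.
After projecting period 1:
Births: 1340 × 0.221 = 296 ; 730 × 0.419 = 306 → 602
Group 2: 990 × 0.958 = 948
Group 3: 1340 × 0.966 = 1294
Group 4: 730 × 0.963 = 703
Group 5: 1330 × 0.964 = 1282
Group 6: 1290 × 0.969 = 1250
→ [602, 948, 1294, 703, 1282, 1250]
After projecting period 2:
Births: 948 × 0.221 = 210 ; 1294 × 0.419 = 542 → 752
Group 2: 602 × 0.958 = 577
Group 3: 948 × 0.966 = 916
Group 4: 1294 × 0.963 = 1246
Group 5: 703 × 0.964 = 678
Group 6: 1282 × 0.969 = 1242
→ [752, 577, 916, 1246, 678, 1242]
After projecting period 3:
Births: 577 × 0.221 = 128 ; 916 × 0.419 = 384 → 512
Group 2: 752 × 0.958 = 720
Group 3: 577 × 0.966 = 557
Group 4: 916 × 0.963 = 882
Group 5: 1246 × 0.964 = 1201
Group 6: 678 × 0.969 = 657
→ [512, 720, 557, 882, 1201, 657]
After projecting period 4:
Births: 720 × 0.221 = 159 ; 557 × 0.419 = 233 → 392
Group 2: 512 × 0.958 = 490
Group 3: 720 × 0.966 = 696
Group 4: 557 × 0.963 = 536
Group 5: 882 × 0.964 = 850
Group 6: 1201 × 0.969 = 1164
→ [392, 490, 696, 536, 850, 1164]

392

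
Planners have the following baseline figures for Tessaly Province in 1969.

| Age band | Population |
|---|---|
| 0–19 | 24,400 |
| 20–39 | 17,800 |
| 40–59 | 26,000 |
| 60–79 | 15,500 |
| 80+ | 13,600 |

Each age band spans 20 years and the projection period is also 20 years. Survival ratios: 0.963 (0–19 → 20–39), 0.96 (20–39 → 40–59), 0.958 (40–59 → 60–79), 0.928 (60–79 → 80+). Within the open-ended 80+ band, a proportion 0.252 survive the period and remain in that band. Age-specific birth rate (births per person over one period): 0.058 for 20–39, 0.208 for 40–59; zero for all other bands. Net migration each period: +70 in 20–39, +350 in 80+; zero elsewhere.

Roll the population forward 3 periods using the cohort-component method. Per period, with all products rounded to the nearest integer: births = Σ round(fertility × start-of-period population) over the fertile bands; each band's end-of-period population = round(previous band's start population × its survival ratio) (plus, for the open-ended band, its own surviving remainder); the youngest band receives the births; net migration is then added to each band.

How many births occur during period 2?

4921

Call the bands 1 to 5, youngest first.
Period 1:
Births: 17800 × 0.058 = 1032, 26000 × 0.208 = 5408 ⇒ total 6440
Band 2: 24400 × 0.963 = 23497
Band 3: 17800 × 0.96 = 17088
Band 4: 26000 × 0.958 = 24908
Band 5: 15500 × 0.928 + 13600 × 0.252 = 14384 + 3427 = 17811
Net migration: Band 2 + 70 → 23567; Band 5 + 350 → 18161
Giving 6440 / 23567 / 17088 / 24908 / 18161.
Period 2:
Births: 23567 × 0.058 = 1367, 17088 × 0.208 = 3554 ⇒ total 4921
Band 2: 6440 × 0.963 = 6202
Band 3: 23567 × 0.96 = 22624
Band 4: 17088 × 0.958 = 16370
Band 5: 24908 × 0.928 + 18161 × 0.252 = 23115 + 4577 = 27692
Net migration: Band 2 + 70 → 6272; Band 5 + 350 → 28042
Giving 4921 / 6272 / 22624 / 16370 / 28042.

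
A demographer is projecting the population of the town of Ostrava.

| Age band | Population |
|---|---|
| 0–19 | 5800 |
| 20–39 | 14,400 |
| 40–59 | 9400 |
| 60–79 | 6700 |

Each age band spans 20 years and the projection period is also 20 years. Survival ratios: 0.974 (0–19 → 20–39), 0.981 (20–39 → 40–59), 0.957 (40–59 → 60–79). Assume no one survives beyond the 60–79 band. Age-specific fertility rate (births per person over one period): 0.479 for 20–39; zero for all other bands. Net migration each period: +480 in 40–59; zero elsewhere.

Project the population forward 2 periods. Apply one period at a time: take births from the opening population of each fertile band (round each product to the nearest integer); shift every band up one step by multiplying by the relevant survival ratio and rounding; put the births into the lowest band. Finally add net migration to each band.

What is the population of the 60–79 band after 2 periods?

13978

Let band 1 be 0–19 through band 4 = 60–79.
After projecting period 1:
Births: 14400 × 0.479 = 6898
Band 2: 5800 × 0.974 = 5649
Band 3: 14400 × 0.981 = 14126
Band 4: 9400 × 0.957 = 8996
Net migration: Band 3 + 480 → 14606
Population now: 0–19=6898, 20–39=5649, 40–59=14606, 60–79=8996
After projecting period 2:
Births: 5649 × 0.479 = 2706
Band 2: 6898 × 0.974 = 6719
Band 3: 5649 × 0.981 = 5542
Band 4: 14606 × 0.957 = 13978
Net migration: Band 3 + 480 → 6022
Population now: 0–19=2706, 20–39=6719, 40–59=6022, 60–79=13978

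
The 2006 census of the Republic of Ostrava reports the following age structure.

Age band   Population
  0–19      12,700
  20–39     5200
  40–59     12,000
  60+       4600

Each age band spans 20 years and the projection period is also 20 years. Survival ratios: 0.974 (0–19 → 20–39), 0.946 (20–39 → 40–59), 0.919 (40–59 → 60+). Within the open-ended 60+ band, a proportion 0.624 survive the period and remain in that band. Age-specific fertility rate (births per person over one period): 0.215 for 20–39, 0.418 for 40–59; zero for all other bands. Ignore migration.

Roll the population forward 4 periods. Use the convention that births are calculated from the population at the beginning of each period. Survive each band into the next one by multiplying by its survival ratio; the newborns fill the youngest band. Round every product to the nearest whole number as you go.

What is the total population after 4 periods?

30751

— Period 1 —
Births: 5200 × 0.215 = 1118  |  12000 × 0.418 = 5016 ⇒ total 6134
20–39: 12700 × 0.974 = 12370
40–59: 5200 × 0.946 = 4919
60+: 12000 × 0.919 + 4600 × 0.624 = 11028 + 2870 = 13898
End of period: [6134, 12370, 4919, 13898]
— Period 2 —
Births: 12370 × 0.215 = 2660  |  4919 × 0.418 = 2056 ⇒ total 4716
20–39: 6134 × 0.974 = 5975
40–59: 12370 × 0.946 = 11702
60+: 4919 × 0.919 + 13898 × 0.624 = 4521 + 8672 = 13193
End of period: [4716, 5975, 11702, 13193]
— Period 3 —
Births: 5975 × 0.215 = 1285  |  11702 × 0.418 = 4891 ⇒ total 6176
20–39: 4716 × 0.974 = 4593
40–59: 5975 × 0.946 = 5652
60+: 11702 × 0.919 + 13193 × 0.624 = 10754 + 8232 = 18986
End of period: [6176, 4593, 5652, 18986]
— Period 4 —
Births: 4593 × 0.215 = 987  |  5652 × 0.418 = 2363 ⇒ total 3350
20–39: 6176 × 0.974 = 6015
40–59: 4593 × 0.946 = 4345
60+: 5652 × 0.919 + 18986 × 0.624 = 5194 + 11847 = 17041
End of period: [3350, 6015, 4345, 17041]
Total after period 4: 3350 + 6015 + 4345 + 17041 = 30751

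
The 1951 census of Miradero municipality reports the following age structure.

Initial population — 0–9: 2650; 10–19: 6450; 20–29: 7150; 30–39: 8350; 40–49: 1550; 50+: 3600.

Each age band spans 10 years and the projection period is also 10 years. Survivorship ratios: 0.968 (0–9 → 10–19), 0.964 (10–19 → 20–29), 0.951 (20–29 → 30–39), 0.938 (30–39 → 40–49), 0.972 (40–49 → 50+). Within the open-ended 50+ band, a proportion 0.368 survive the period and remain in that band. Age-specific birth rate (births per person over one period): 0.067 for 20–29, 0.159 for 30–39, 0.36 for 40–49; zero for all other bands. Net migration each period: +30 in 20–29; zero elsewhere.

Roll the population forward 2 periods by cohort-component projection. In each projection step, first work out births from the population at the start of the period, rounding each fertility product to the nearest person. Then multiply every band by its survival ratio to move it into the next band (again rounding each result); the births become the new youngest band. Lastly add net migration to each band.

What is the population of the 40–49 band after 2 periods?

After projecting period 1:
Births: 7150 × 0.067 = 479 ; 8350 × 0.159 = 1328 ; 1550 × 0.36 = 558 → 2365
10–19: 2650 × 0.968 = 2565
20–29: 6450 × 0.964 = 6218
30–39: 7150 × 0.951 = 6800
40–49: 8350 × 0.938 = 7832
50+: 1550 × 0.972 + 3600 × 0.368 = 1507 + 1325 = 2832
Net migration: 20–29 + 30 → 6248
Population now: 0–9=2365, 10–19=2565, 20–29=6248, 30–39=6800, 40–49=7832, 50+=2832
After projecting period 2:
Births: 6248 × 0.067 = 419 ; 6800 × 0.159 = 1081 ; 7832 × 0.36 = 2820 → 4320
10–19: 2365 × 0.968 = 2289
20–29: 2565 × 0.964 = 2473
30–39: 6248 × 0.951 = 5942
40–49: 6800 × 0.938 = 6378
50+: 7832 × 0.972 + 2832 × 0.368 = 7613 + 1042 = 8655
Net migration: 20–29 + 30 → 2503
Population now: 0–9=4320, 10–19=2289, 20–29=2503, 30–39=5942, 40–49=6378, 50+=8655

6378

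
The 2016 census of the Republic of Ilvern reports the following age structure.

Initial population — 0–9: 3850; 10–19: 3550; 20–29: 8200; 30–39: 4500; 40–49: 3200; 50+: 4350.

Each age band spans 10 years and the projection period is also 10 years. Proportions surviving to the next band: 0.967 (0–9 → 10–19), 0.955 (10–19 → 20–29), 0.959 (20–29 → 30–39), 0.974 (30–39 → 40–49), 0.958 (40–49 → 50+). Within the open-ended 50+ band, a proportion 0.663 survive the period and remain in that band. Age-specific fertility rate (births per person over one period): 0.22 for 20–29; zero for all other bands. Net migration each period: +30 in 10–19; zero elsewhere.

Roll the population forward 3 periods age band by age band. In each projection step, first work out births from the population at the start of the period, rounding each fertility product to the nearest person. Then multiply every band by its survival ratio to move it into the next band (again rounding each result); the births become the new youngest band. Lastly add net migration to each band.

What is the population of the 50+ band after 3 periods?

12737

After projecting period 1:
Births: 8200 * 0.22 = 1804
10–19: 3850 * 0.967 = 3723
20–29: 3550 * 0.955 = 3390
30–39: 8200 * 0.959 = 7864
40–49: 4500 * 0.974 = 4383
50+: 3200 * 0.958 + 4350 * 0.663 = 3066 + 2884 = 5950
Net migration: 10–19 + 30 → 3753
End of period: [1804, 3753, 3390, 7864, 4383, 5950]
After projecting period 2:
Births: 3390 * 0.22 = 746
10–19: 1804 * 0.967 = 1744
20–29: 3753 * 0.955 = 3584
30–39: 3390 * 0.959 = 3251
40–49: 7864 * 0.974 = 7660
50+: 4383 * 0.958 + 5950 * 0.663 = 4199 + 3945 = 8144
Net migration: 10–19 + 30 → 1774
End of period: [746, 1774, 3584, 3251, 7660, 8144]
After projecting period 3:
Births: 3584 * 0.22 = 788
10–19: 746 * 0.967 = 721
20–29: 1774 * 0.955 = 1694
30–39: 3584 * 0.959 = 3437
40–49: 3251 * 0.974 = 3166
50+: 7660 * 0.958 + 8144 * 0.663 = 7338 + 5399 = 12737
Net migration: 10–19 + 30 → 751
End of period: [788, 751, 1694, 3437, 3166, 12737]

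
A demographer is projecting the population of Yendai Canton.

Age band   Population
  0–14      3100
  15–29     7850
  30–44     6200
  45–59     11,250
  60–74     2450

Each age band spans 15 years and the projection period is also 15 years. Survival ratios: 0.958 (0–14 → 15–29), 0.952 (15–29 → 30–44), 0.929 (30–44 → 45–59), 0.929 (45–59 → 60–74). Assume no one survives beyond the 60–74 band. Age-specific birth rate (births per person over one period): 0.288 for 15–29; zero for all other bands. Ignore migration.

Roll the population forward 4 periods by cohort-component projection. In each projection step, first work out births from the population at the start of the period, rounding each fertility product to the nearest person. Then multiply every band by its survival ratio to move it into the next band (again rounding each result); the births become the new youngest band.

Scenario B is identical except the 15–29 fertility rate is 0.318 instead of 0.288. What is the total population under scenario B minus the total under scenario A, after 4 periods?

Period 1.
Births: 7850 * 0.288 = 2261
15–29: 3100 * 0.958 = 2970
30–44: 7850 * 0.952 = 7473
45–59: 6200 * 0.929 = 5760
60–74: 11250 * 0.929 = 10451
End of period: [2261, 2970, 7473, 5760, 10451]
Period 2.
Births: 2970 * 0.288 = 855
15–29: 2261 * 0.958 = 2166
30–44: 2970 * 0.952 = 2827
45–59: 7473 * 0.929 = 6942
60–74: 5760 * 0.929 = 5351
End of period: [855, 2166, 2827, 6942, 5351]
Period 3.
Births: 2166 * 0.288 = 624
15–29: 855 * 0.958 = 819
30–44: 2166 * 0.952 = 2062
45–59: 2827 * 0.929 = 2626
60–74: 6942 * 0.929 = 6449
End of period: [624, 819, 2062, 2626, 6449]
Period 4.
Births: 819 * 0.288 = 236
15–29: 624 * 0.958 = 598
30–44: 819 * 0.952 = 780
45–59: 2062 * 0.929 = 1916
60–74: 2626 * 0.929 = 2440
End of period: [236, 598, 780, 1916, 2440]
Scenario A total after 4 periods: 5970
Scenario B projection —
Period 1.
Births: 7850 * 0.318 = 2496
15–29: 3100 * 0.958 = 2970
30–44: 7850 * 0.952 = 7473
45–59: 6200 * 0.929 = 5760
60–74: 11250 * 0.929 = 10451
End of period: [2496, 2970, 7473, 5760, 10451]
Period 2.
Births: 2970 * 0.318 = 944
15–29: 2496 * 0.958 = 2391
30–44: 2970 * 0.952 = 2827
45–59: 7473 * 0.929 = 6942
60–74: 5760 * 0.929 = 5351
End of period: [944, 2391, 2827, 6942, 5351]
Period 3.
Births: 2391 * 0.318 = 760
15–29: 944 * 0.958 = 904
30–44: 2391 * 0.952 = 2276
45–59: 2827 * 0.929 = 2626
60–74: 6942 * 0.929 = 6449
End of period: [760, 904, 2276, 2626, 6449]
Period 4.
Births: 904 * 0.318 = 287
15–29: 760 * 0.958 = 728
30–44: 904 * 0.952 = 861
45–59: 2276 * 0.929 = 2114
60–74: 2626 * 0.929 = 2440
End of period: [287, 728, 861, 2114, 2440]
Scenario B total after 4 periods: 6430
Difference B − A = 6430 − 5970 = 460

460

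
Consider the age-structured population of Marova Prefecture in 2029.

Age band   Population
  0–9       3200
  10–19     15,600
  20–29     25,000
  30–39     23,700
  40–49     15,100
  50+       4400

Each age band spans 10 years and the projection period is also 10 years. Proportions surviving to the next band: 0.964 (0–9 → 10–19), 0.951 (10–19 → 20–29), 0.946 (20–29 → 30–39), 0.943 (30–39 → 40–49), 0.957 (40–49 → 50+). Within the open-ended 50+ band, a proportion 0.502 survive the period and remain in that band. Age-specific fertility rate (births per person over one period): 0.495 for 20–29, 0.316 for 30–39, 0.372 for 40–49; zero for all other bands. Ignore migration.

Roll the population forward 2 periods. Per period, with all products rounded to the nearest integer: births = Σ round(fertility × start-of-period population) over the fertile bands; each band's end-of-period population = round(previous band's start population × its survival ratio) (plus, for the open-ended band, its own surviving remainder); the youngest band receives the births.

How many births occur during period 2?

(Bands numbered youngest = 1 to oldest = 6.)
— Period 1 —
Births: 25000 * 0.495 = 12375, 23700 * 0.316 = 7489, 15100 * 0.372 = 5617 — total 25481
Band 2: 3200 * 0.964 = 3085
Band 3: 15600 * 0.951 = 14836
Band 4: 25000 * 0.946 = 23650
Band 5: 23700 * 0.943 = 22349
Band 6: 15100 * 0.957 + 4400 * 0.502 = 14451 + 2209 = 16660
Giving 25481 / 3085 / 14836 / 23650 / 22349 / 16660.
— Period 2 —
Births: 14836 * 0.495 = 7344, 23650 * 0.316 = 7473, 22349 * 0.372 = 8314 — total 23131
Band 2: 25481 * 0.964 = 24564
Band 3: 3085 * 0.951 = 2934
Band 4: 14836 * 0.946 = 14035
Band 5: 23650 * 0.943 = 22302
Band 6: 22349 * 0.957 + 16660 * 0.502 = 21388 + 8363 = 29751
Giving 23131 / 24564 / 2934 / 14035 / 22302 / 29751.

23131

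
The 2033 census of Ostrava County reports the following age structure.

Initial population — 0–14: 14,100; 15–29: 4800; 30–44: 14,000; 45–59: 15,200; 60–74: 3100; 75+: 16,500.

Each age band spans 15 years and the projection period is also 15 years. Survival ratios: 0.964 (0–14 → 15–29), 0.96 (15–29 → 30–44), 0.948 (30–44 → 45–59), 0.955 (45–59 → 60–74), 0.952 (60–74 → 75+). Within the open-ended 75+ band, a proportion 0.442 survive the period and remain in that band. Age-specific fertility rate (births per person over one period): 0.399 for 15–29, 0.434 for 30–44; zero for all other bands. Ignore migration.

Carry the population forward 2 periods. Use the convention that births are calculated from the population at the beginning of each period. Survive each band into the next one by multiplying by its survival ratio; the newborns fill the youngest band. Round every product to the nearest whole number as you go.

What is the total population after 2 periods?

63564

Let band 1 be 0–14 through band 6 = 75+.
[period 1]
Births: 4800 * 0.399 = 1915 ; 14000 * 0.434 = 6076 → total 7991
Band 2: 14100 * 0.964 = 13592
Band 3: 4800 * 0.96 = 4608
Band 4: 14000 * 0.948 = 13272
Band 5: 15200 * 0.955 = 14516
Band 6: 3100 * 0.952 + 16500 * 0.442 = 2951 + 7293 = 10244
Giving 7991 / 13592 / 4608 / 13272 / 14516 / 10244.
[period 2]
Births: 13592 * 0.399 = 5423 ; 4608 * 0.434 = 2000 → total 7423
Band 2: 7991 * 0.964 = 7703
Band 3: 13592 * 0.96 = 13048
Band 4: 4608 * 0.948 = 4368
Band 5: 13272 * 0.955 = 12675
Band 6: 14516 * 0.952 + 10244 * 0.442 = 13819 + 4528 = 18347
Giving 7423 / 7703 / 13048 / 4368 / 12675 / 18347.
Total after period 2: 7423 + 7703 + 13048 + 4368 + 12675 + 18347 = 63564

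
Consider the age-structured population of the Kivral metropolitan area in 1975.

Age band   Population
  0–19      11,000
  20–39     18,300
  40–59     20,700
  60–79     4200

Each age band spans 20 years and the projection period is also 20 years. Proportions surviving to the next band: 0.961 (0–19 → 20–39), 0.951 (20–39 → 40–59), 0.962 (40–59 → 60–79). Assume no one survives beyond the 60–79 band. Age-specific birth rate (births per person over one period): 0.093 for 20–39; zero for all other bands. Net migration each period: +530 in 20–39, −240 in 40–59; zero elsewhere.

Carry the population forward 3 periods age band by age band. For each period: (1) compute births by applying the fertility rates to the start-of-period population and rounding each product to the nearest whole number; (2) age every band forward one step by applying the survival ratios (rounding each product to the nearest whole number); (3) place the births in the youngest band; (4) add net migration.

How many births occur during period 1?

Call the groups 1 to 4, youngest first.
[period 1]
Births: 18300 × 0.093 = 1702
Group 2: 11000 × 0.961 = 10571
Group 3: 18300 × 0.951 = 17403
Group 4: 20700 × 0.962 = 19913
Net migration: Group 2 + 530 → 11101; Group 3 − 240 → 17163
Population now: 0–19=1702, 20–39=11101, 40–59=17163, 60–79=19913

1702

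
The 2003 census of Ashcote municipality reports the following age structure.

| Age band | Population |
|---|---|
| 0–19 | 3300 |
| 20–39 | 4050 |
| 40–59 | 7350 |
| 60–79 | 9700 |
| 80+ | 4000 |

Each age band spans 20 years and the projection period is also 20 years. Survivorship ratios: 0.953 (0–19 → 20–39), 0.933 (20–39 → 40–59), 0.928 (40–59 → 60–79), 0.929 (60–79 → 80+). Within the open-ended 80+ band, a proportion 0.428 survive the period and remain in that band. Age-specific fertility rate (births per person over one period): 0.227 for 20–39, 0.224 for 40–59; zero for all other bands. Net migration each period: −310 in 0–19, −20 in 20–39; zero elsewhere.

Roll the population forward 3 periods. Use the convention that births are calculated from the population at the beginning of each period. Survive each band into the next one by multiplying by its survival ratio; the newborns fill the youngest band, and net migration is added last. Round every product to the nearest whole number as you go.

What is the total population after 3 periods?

14618

Numbering the groups 1..5 from youngest to oldest:
Period 1.
Births: 4050 × 0.227 = 919 ; 7350 × 0.224 = 1646 — total 2565
Group 2: 3300 × 0.953 = 3145
Group 3: 4050 × 0.933 = 3779
Group 4: 7350 × 0.928 = 6821
Group 5: 9700 × 0.929 + 4000 × 0.428 = 9011 + 1712 = 10723
Net migration: Group 1 − 310 → 2255; Group 2 − 20 → 3125
Giving 2255 / 3125 / 3779 / 6821 / 10723.
Period 2.
Births: 3125 × 0.227 = 709 ; 3779 × 0.224 = 846 — total 1555
Group 2: 2255 × 0.953 = 2149
Group 3: 3125 × 0.933 = 2916
Group 4: 3779 × 0.928 = 3507
Group 5: 6821 × 0.929 + 10723 × 0.428 = 6337 + 4589 = 10926
Net migration: Group 1 − 310 → 1245; Group 2 − 20 → 2129
Giving 1245 / 2129 / 2916 / 3507 / 10926.
Period 3.
Births: 2129 × 0.227 = 483 ; 2916 × 0.224 = 653 — total 1136
Group 2: 1245 × 0.953 = 1186
Group 3: 2129 × 0.933 = 1986
Group 4: 2916 × 0.928 = 2706
Group 5: 3507 × 0.929 + 10926 × 0.428 = 3258 + 4676 = 7934
Net migration: Group 1 − 310 → 826; Group 2 − 20 → 1166
Giving 826 / 1166 / 1986 / 2706 / 7934.
Total after period 3: 826 + 1166 + 1986 + 2706 + 7934 = 14618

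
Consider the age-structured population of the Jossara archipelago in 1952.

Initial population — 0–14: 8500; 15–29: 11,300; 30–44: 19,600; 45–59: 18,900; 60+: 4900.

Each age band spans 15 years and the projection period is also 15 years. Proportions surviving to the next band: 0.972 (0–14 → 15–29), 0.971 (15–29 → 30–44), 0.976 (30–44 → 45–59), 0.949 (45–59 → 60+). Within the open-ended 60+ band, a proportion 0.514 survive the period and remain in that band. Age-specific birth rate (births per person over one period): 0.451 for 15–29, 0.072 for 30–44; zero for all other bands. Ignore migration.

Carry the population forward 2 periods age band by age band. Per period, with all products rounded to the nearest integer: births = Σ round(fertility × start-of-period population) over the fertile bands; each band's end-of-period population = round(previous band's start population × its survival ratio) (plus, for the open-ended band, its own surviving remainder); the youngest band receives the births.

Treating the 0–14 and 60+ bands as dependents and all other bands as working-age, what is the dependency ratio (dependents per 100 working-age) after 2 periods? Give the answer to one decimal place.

132.4

Period 1:
Births: 11300 × 0.451 = 5096 ; 19600 × 0.072 = 1411 → total 6507
15–29: 8500 × 0.972 = 8262
30–44: 11300 × 0.971 = 10972
45–59: 19600 × 0.976 = 19130
60+: 18900 × 0.949 + 4900 × 0.514 = 17936 + 2519 = 20455
End of period: [6507, 8262, 10972, 19130, 20455]
Period 2:
Births: 8262 × 0.451 = 3726 ; 10972 × 0.072 = 790 → total 4516
15–29: 6507 × 0.972 = 6325
30–44: 8262 × 0.971 = 8022
45–59: 10972 × 0.976 = 10709
60+: 19130 × 0.949 + 20455 × 0.514 = 18154 + 10514 = 28668
End of period: [4516, 6325, 8022, 10709, 28668]
Dependents (band 0–14 + band 60+) = 4516 + 28668 = 33184; working-age = 25056; ratio = 33184/25056 × 100 = 132.4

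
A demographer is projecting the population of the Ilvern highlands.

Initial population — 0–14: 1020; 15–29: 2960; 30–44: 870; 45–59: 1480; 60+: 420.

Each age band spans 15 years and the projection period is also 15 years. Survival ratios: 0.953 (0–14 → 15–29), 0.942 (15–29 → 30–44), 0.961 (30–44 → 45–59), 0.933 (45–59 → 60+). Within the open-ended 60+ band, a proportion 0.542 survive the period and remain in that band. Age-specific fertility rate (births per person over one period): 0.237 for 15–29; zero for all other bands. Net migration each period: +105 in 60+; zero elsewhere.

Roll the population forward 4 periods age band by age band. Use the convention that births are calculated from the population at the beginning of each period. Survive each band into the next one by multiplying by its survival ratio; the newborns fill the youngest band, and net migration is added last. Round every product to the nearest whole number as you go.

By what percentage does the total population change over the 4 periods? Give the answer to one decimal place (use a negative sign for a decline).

-42.4

After projecting period 1:
Births: 2960 * 0.237 = 702
15–29: 1020 * 0.953 = 972
30–44: 2960 * 0.942 = 2788
45–59: 870 * 0.961 = 836
60+: 1480 * 0.933 + 420 * 0.542 = 1381 + 228 = 1609
Net migration: 60+ + 105 → 1714
→ [702, 972, 2788, 836, 1714]
After projecting period 2:
Births: 972 * 0.237 = 230
15–29: 702 * 0.953 = 669
30–44: 972 * 0.942 = 916
45–59: 2788 * 0.961 = 2679
60+: 836 * 0.933 + 1714 * 0.542 = 780 + 929 = 1709
Net migration: 60+ + 105 → 1814
→ [230, 669, 916, 2679, 1814]
After projecting period 3:
Births: 669 * 0.237 = 159
15–29: 230 * 0.953 = 219
30–44: 669 * 0.942 = 630
45–59: 916 * 0.961 = 880
60+: 2679 * 0.933 + 1814 * 0.542 = 2500 + 983 = 3483
Net migration: 60+ + 105 → 3588
→ [159, 219, 630, 880, 3588]
After projecting period 4:
Births: 219 * 0.237 = 52
15–29: 159 * 0.953 = 152
30–44: 219 * 0.942 = 206
45–59: 630 * 0.961 = 605
60+: 880 * 0.933 + 3588 * 0.542 = 821 + 1945 = 2766
Net migration: 60+ + 105 → 2871
→ [52, 152, 206, 605, 2871]
Total: 6750 → 3886; change = -2864; percentage change = -42.4%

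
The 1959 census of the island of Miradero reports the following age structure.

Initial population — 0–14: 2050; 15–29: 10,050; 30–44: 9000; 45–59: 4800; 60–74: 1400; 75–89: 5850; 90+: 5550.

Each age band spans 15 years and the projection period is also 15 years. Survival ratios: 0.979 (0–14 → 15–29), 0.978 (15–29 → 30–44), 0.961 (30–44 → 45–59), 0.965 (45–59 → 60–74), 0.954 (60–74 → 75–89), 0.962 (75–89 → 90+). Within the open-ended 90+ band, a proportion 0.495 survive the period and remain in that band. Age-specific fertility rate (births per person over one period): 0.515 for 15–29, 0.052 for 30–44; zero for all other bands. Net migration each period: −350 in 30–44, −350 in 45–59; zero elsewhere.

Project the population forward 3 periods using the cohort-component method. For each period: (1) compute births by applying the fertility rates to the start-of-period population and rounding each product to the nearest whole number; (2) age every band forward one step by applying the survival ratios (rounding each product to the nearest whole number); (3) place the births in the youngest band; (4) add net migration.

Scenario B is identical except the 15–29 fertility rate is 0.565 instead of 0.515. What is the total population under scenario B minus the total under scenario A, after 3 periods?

1135

Call the groups 1 to 7, youngest first.
— Period 1 —
Births: 10050 × 0.515 = 5176 ; 9000 × 0.052 = 468 ⇒ total 5644
Group 2: 2050 × 0.979 = 2007
Group 3: 10050 × 0.978 = 9829
Group 4: 9000 × 0.961 = 8649
Group 5: 4800 × 0.965 = 4632
Group 6: 1400 × 0.954 = 1336
Group 7: 5850 × 0.962 + 5550 × 0.495 = 5628 + 2747 = 8375
Net migration: Group 3 − 350 → 9479; Group 4 − 350 → 8299
Population now: 0–14=5644, 15–29=2007, 30–44=9479, 45–59=8299, 60–74=4632, 75–89=1336, 90+=8375
— Period 2 —
Births: 2007 × 0.515 = 1034 ; 9479 × 0.052 = 493 ⇒ total 1527
Group 2: 5644 × 0.979 = 5525
Group 3: 2007 × 0.978 = 1963
Group 4: 9479 × 0.961 = 9109
Group 5: 8299 × 0.965 = 8009
Group 6: 4632 × 0.954 = 4419
Group 7: 1336 × 0.962 + 8375 × 0.495 = 1285 + 4146 = 5431
Net migration: Group 3 − 350 → 1613; Group 4 − 350 → 8759
Population now: 0–14=1527, 15–29=5525, 30–44=1613, 45–59=8759, 60–74=8009, 75–89=4419, 90+=5431
— Period 3 —
Births: 5525 × 0.515 = 2845 ; 1613 × 0.052 = 84 ⇒ total 2929
Group 2: 1527 × 0.979 = 1495
Group 3: 5525 × 0.978 = 5403
Group 4: 1613 × 0.961 = 1550
Group 5: 8759 × 0.965 = 8452
Group 6: 8009 × 0.954 = 7641
Group 7: 4419 × 0.962 + 5431 × 0.495 = 4251 + 2688 = 6939
Net migration: Group 3 − 350 → 5053; Group 4 − 350 → 1200
Population now: 0–14=2929, 15–29=1495, 30–44=5053, 45–59=1200, 60–74=8452, 75–89=7641, 90+=6939
Scenario A total after 3 periods: 33709
Scenario B projection —
— Period 1 —
Births: 10050 × 0.565 = 5678 ; 9000 × 0.052 = 468 ⇒ total 6146
Group 2: 2050 × 0.979 = 2007
Group 3: 10050 × 0.978 = 9829
Group 4: 9000 × 0.961 = 8649
Group 5: 4800 × 0.965 = 4632
Group 6: 1400 × 0.954 = 1336
Group 7: 5850 × 0.962 + 5550 × 0.495 = 5628 + 2747 = 8375
Net migration: Group 3 − 350 → 9479; Group 4 − 350 → 8299
Population now: 0–14=6146, 15–29=2007, 30–44=9479, 45–59=8299, 60–74=4632, 75–89=1336, 90+=8375
— Period 2 —
Births: 2007 × 0.565 = 1134 ; 9479 × 0.052 = 493 ⇒ total 1627
Group 2: 6146 × 0.979 = 6017
Group 3: 2007 × 0.978 = 1963
Group 4: 9479 × 0.961 = 9109
Group 5: 8299 × 0.965 = 8009
Group 6: 4632 × 0.954 = 4419
Group 7: 1336 × 0.962 + 8375 × 0.495 = 1285 + 4146 = 5431
Net migration: Group 3 − 350 → 1613; Group 4 − 350 → 8759
Population now: 0–14=1627, 15–29=6017, 30–44=1613, 45–59=8759, 60–74=8009, 75–89=4419, 90+=5431
— Period 3 —
Births: 6017 × 0.565 = 3400 ; 1613 × 0.052 = 84 ⇒ total 3484
Group 2: 1627 × 0.979 = 1593
Group 3: 6017 × 0.978 = 5885
Group 4: 1613 × 0.961 = 1550
Group 5: 8759 × 0.965 = 8452
Group 6: 8009 × 0.954 = 7641
Group 7: 4419 × 0.962 + 5431 × 0.495 = 4251 + 2688 = 6939
Net migration: Group 3 − 350 → 5535; Group 4 − 350 → 1200
Population now: 0–14=3484, 15–29=1593, 30–44=5535, 45–59=1200, 60–74=8452, 75–89=7641, 90+=6939
Scenario B total after 3 periods: 34844
Difference B − A = 34844 − 33709 = 1135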